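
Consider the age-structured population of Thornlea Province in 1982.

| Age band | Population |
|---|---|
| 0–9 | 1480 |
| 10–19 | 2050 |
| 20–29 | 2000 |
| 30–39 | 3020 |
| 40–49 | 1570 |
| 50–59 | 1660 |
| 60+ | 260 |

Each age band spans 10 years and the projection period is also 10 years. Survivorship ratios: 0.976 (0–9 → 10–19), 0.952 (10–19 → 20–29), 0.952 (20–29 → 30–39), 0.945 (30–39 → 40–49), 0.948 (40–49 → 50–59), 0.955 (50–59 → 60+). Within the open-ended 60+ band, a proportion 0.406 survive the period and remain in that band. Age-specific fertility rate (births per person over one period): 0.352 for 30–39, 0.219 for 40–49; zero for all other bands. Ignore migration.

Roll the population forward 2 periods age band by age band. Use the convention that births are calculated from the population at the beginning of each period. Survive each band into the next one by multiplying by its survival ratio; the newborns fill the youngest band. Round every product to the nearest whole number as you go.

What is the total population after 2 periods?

12514

(Bands numbered youngest = 1 to oldest = 7.)
— Period 1 —
Births: 3020 × 0.352 = 1063 ; 1570 × 0.219 = 344 → 1407
Band 2: 1480 × 0.976 = 1444
Band 3: 2050 × 0.952 = 1952
Band 4: 2000 × 0.952 = 1904
Band 5: 3020 × 0.945 = 2854
Band 6: 1570 × 0.948 = 1488
Band 7: 1660 × 0.955 + 260 × 0.406 = 1585 + 106 = 1691
End of period: [1407, 1444, 1952, 1904, 2854, 1488, 1691]
— Period 2 —
Births: 1904 × 0.352 = 670 ; 2854 × 0.219 = 625 → 1295
Band 2: 1407 × 0.976 = 1373
Band 3: 1444 × 0.952 = 1375
Band 4: 1952 × 0.952 = 1858
Band 5: 1904 × 0.945 = 1799
Band 6: 2854 × 0.948 = 2706
Band 7: 1488 × 0.955 + 1691 × 0.406 = 1421 + 687 = 2108
End of period: [1295, 1373, 1375, 1858, 1799, 2706, 2108]
Total after period 2: 1295 + 1373 + 1375 + 1858 + 1799 + 2706 + 2108 = 12514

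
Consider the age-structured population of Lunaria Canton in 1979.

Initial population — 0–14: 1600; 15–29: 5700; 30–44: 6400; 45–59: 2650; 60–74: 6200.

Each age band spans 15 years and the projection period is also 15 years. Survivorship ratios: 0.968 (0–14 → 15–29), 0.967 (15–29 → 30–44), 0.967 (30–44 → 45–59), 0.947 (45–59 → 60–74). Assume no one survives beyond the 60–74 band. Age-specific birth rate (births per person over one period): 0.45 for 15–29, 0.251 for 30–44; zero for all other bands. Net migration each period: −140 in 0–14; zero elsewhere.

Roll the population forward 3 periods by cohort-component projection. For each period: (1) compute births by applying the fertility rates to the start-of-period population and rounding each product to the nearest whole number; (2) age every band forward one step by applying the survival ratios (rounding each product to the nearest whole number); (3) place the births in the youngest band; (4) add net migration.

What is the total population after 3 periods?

After projecting period 1:
Births: 5700 × 0.45 = 2565 ; 6400 × 0.251 = 1606 ⇒ total 4171
15–29: 1600 × 0.968 = 1549
30–44: 5700 × 0.967 = 5512
45–59: 6400 × 0.967 = 6189
60–74: 2650 × 0.947 = 2510
Net migration: 0–14 − 140 → 4031
Giving 4031 / 1549 / 5512 / 6189 / 2510.
After projecting period 2:
Births: 1549 × 0.45 = 697 ; 5512 × 0.251 = 1384 ⇒ total 2081
15–29: 4031 × 0.968 = 3902
30–44: 1549 × 0.967 = 1498
45–59: 5512 × 0.967 = 5330
60–74: 6189 × 0.947 = 5861
Net migration: 0–14 − 140 → 1941
Giving 1941 / 3902 / 1498 / 5330 / 5861.
After projecting period 3:
Births: 3902 × 0.45 = 1756 ; 1498 × 0.251 = 376 ⇒ total 2132
15–29: 1941 × 0.968 = 1879
30–44: 3902 × 0.967 = 3773
45–59: 1498 × 0.967 = 1449
60–74: 5330 × 0.947 = 5048
Net migration: 0–14 − 140 → 1992
Giving 1992 / 1879 / 3773 / 1449 / 5048.
Total after period 3: 1992 + 1879 + 3773 + 1449 + 5048 = 14141

14141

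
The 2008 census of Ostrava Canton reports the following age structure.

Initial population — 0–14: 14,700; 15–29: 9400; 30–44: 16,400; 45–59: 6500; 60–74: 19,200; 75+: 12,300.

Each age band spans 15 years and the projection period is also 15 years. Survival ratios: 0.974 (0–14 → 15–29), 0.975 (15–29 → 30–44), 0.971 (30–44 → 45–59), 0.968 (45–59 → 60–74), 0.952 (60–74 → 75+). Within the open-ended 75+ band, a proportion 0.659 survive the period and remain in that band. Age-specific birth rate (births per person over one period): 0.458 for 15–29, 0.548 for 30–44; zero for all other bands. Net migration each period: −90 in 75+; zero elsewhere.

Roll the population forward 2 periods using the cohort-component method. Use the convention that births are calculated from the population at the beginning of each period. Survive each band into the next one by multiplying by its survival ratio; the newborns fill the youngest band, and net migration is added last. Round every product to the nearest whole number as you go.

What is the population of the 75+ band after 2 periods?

(Groups numbered youngest = 1 to oldest = 6.)
After projecting period 1:
Births: 9400 * 0.458 = 4305 ; 16400 * 0.548 = 8987 → 13292
Group 2: 14700 * 0.974 = 14318
Group 3: 9400 * 0.975 = 9165
Group 4: 16400 * 0.971 = 15924
Group 5: 6500 * 0.968 = 6292
Group 6: 19200 * 0.952 + 12300 * 0.659 = 18278 + 8106 = 26384
Net migration: Group 6 − 90 → 26294
Population now: 0–14=13292, 15–29=14318, 30–44=9165, 45–59=15924, 60–74=6292, 75+=26294
After projecting period 2:
Births: 14318 * 0.458 = 6558 ; 9165 * 0.548 = 5022 → 11580
Group 2: 13292 * 0.974 = 12946
Group 3: 14318 * 0.975 = 13960
Group 4: 9165 * 0.971 = 8899
Group 5: 15924 * 0.968 = 15414
Group 6: 6292 * 0.952 + 26294 * 0.659 = 5990 + 17328 = 23318
Net migration: Group 6 − 90 → 23228
Population now: 0–14=11580, 15–29=12946, 30–44=13960, 45–59=8899, 60–74=15414, 75+=23228

23228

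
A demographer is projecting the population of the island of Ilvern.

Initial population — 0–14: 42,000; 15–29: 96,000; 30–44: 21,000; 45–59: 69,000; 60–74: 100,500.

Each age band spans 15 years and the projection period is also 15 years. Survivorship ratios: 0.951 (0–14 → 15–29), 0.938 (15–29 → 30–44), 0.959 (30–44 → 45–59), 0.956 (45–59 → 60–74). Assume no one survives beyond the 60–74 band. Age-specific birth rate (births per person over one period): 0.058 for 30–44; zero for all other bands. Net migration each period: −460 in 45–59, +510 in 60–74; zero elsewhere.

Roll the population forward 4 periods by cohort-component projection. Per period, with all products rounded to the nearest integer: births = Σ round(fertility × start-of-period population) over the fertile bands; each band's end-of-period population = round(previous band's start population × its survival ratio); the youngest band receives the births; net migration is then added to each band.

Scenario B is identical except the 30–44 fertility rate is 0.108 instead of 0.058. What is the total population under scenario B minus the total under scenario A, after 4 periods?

6851

Period 1:
Births: 21000 × 0.058 = 1218
15–29: 42000 × 0.951 = 39942
30–44: 96000 × 0.938 = 90048
45–59: 21000 × 0.959 = 20139
60–74: 69000 × 0.956 = 65964
Net migration: 45–59 − 460 → 19679; 60–74 + 510 → 66474
End of period: [1218, 39942, 90048, 19679, 66474]
Period 2:
Births: 90048 × 0.058 = 5223
15–29: 1218 × 0.951 = 1158
30–44: 39942 × 0.938 = 37466
45–59: 90048 × 0.959 = 86356
60–74: 19679 × 0.956 = 18813
Net migration: 45–59 − 460 → 85896; 60–74 + 510 → 19323
End of period: [5223, 1158, 37466, 85896, 19323]
Period 3:
Births: 37466 × 0.058 = 2173
15–29: 5223 × 0.951 = 4967
30–44: 1158 × 0.938 = 1086
45–59: 37466 × 0.959 = 35930
60–74: 85896 × 0.956 = 82117
Net migration: 45–59 − 460 → 35470; 60–74 + 510 → 82627
End of period: [2173, 4967, 1086, 35470, 82627]
Period 4:
Births: 1086 × 0.058 = 63
15–29: 2173 × 0.951 = 2067
30–44: 4967 × 0.938 = 4659
45–59: 1086 × 0.959 = 1041
60–74: 35470 × 0.956 = 33909
Net migration: 45–59 − 460 → 581; 60–74 + 510 → 34419
End of period: [63, 2067, 4659, 581, 34419]
Scenario A total after 4 periods: 41789
Scenario B projection —
Period 1:
Births: 21000 × 0.108 = 2268
15–29: 42000 × 0.951 = 39942
30–44: 96000 × 0.938 = 90048
45–59: 21000 × 0.959 = 20139
60–74: 69000 × 0.956 = 65964
Net migration: 45–59 − 460 → 19679; 60–74 + 510 → 66474
End of period: [2268, 39942, 90048, 19679, 66474]
Period 2:
Births: 90048 × 0.108 = 9725
15–29: 2268 × 0.951 = 2157
30–44: 39942 × 0.938 = 37466
45–59: 90048 × 0.959 = 86356
60–74: 19679 × 0.956 = 18813
Net migration: 45–59 − 460 → 85896; 60–74 + 510 → 19323
End of period: [9725, 2157, 37466, 85896, 19323]
Period 3:
Births: 37466 × 0.108 = 4046
15–29: 9725 × 0.951 = 9248
30–44: 2157 × 0.938 = 2023
45–59: 37466 × 0.959 = 35930
60–74: 85896 × 0.956 = 82117
Net migration: 45–59 − 460 → 35470; 60–74 + 510 → 82627
End of period: [4046, 9248, 2023, 35470, 82627]
Period 4:
Births: 2023 × 0.108 = 218
15–29: 4046 × 0.951 = 3848
30–44: 9248 × 0.938 = 8675
45–59: 2023 × 0.959 = 1940
60–74: 35470 × 0.956 = 33909
Net migration: 45–59 − 460 → 1480; 60–74 + 510 → 34419
End of period: [218, 3848, 8675, 1480, 34419]
Scenario B total after 4 periods: 48640
Difference B − A = 48640 − 41789 = 6851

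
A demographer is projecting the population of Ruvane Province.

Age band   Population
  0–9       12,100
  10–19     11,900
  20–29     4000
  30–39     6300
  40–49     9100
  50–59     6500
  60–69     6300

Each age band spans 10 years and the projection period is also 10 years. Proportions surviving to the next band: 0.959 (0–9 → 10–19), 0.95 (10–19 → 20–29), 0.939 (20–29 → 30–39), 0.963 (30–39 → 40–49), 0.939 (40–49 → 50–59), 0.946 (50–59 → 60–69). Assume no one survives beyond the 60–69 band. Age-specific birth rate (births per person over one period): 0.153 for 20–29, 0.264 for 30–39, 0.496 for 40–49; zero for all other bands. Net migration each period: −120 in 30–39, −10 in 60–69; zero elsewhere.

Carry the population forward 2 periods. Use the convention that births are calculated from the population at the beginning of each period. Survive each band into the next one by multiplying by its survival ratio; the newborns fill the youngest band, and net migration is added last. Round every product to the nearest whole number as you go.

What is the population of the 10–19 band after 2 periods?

[period 1]
Births: 4000 × 0.153 = 612 ; 6300 × 0.264 = 1663 ; 9100 × 0.496 = 4514 → total 6789
10–19: 12100 × 0.959 = 11604
20–29: 11900 × 0.95 = 11305
30–39: 4000 × 0.939 = 3756
40–49: 6300 × 0.963 = 6067
50–59: 9100 × 0.939 = 8545
60–69: 6500 × 0.946 = 6149
Net migration: 30–39 − 120 → 3636; 60–69 − 10 → 6139
Giving 6789 / 11604 / 11305 / 3636 / 6067 / 8545 / 6139.
[period 2]
Births: 11305 × 0.153 = 1730 ; 3636 × 0.264 = 960 ; 6067 × 0.496 = 3009 → total 5699
10–19: 6789 × 0.959 = 6511
20–29: 11604 × 0.95 = 11024
30–39: 11305 × 0.939 = 10615
40–49: 3636 × 0.963 = 3501
50–59: 6067 × 0.939 = 5697
60–69: 8545 × 0.946 = 8084
Net migration: 30–39 − 120 → 10495; 60–69 − 10 → 8074
Giving 5699 / 6511 / 11024 / 10495 / 3501 / 5697 / 8074.

6511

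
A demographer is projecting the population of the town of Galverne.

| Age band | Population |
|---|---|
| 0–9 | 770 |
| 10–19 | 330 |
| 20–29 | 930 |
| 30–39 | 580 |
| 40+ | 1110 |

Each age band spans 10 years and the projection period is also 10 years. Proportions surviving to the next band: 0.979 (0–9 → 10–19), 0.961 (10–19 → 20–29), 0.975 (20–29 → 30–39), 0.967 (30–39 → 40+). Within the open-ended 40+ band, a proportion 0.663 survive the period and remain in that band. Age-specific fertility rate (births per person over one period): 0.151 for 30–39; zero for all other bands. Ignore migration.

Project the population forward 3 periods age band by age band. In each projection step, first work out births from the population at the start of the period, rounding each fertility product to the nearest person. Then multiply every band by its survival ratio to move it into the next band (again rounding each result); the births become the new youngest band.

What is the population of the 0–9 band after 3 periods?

47

(Bands numbered youngest = 1 to oldest = 5.)
Period 1:
Births: 580 × 0.151 = 88
Band 2: 770 × 0.979 = 754
Band 3: 330 × 0.961 = 317
Band 4: 930 × 0.975 = 907
Band 5: 580 × 0.967 + 1110 × 0.663 = 561 + 736 = 1297
Giving 88 / 754 / 317 / 907 / 1297.
Period 2:
Births: 907 × 0.151 = 137
Band 2: 88 × 0.979 = 86
Band 3: 754 × 0.961 = 725
Band 4: 317 × 0.975 = 309
Band 5: 907 × 0.967 + 1297 × 0.663 = 877 + 860 = 1737
Giving 137 / 86 / 725 / 309 / 1737.
Period 3:
Births: 309 × 0.151 = 47
Band 2: 137 × 0.979 = 134
Band 3: 86 × 0.961 = 83
Band 4: 725 × 0.975 = 707
Band 5: 309 × 0.967 + 1737 × 0.663 = 299 + 1152 = 1451
Giving 47 / 134 / 83 / 707 / 1451.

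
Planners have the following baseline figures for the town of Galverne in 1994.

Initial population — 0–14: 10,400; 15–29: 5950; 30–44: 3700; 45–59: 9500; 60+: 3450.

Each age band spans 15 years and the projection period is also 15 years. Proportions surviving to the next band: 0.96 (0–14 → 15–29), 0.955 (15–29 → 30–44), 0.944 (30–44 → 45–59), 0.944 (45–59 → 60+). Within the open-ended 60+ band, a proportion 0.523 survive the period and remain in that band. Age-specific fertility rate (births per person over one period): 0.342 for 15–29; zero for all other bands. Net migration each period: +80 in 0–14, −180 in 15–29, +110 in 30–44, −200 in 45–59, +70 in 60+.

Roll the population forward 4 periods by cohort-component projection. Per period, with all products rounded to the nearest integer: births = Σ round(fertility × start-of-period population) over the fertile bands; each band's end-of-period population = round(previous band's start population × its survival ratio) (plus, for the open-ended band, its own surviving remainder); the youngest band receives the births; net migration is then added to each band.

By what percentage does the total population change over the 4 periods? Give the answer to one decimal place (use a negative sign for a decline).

[period 1]
Births: 5950 × 0.342 = 2035
15–29: 10400 × 0.96 = 9984
30–44: 5950 × 0.955 = 5682
45–59: 3700 × 0.944 = 3493
60+: 9500 × 0.944 + 3450 × 0.523 = 8968 + 1804 = 10772
Net migration: 0–14 + 80 → 2115; 15–29 − 180 → 9804; 30–44 + 110 → 5792; 45–59 − 200 → 3293; 60+ + 70 → 10842
Population now: 0–14=2115, 15–29=9804, 30–44=5792, 45–59=3293, 60+=10842
[period 2]
Births: 9804 × 0.342 = 3353
15–29: 2115 × 0.96 = 2030
30–44: 9804 × 0.955 = 9363
45–59: 5792 × 0.944 = 5468
60+: 3293 × 0.944 + 10842 × 0.523 = 3109 + 5670 = 8779
Net migration: 0–14 + 80 → 3433; 15–29 − 180 → 1850; 30–44 + 110 → 9473; 45–59 − 200 → 5268; 60+ + 70 → 8849
Population now: 0–14=3433, 15–29=1850, 30–44=9473, 45–59=5268, 60+=8849
[period 3]
Births: 1850 × 0.342 = 633
15–29: 3433 × 0.96 = 3296
30–44: 1850 × 0.955 = 1767
45–59: 9473 × 0.944 = 8943
60+: 5268 × 0.944 + 8849 × 0.523 = 4973 + 4628 = 9601
Net migration: 0–14 + 80 → 713; 15–29 − 180 → 3116; 30–44 + 110 → 1877; 45–59 − 200 → 8743; 60+ + 70 → 9671
Population now: 0–14=713, 15–29=3116, 30–44=1877, 45–59=8743, 60+=9671
[period 4]
Births: 3116 × 0.342 = 1066
15–29: 713 × 0.96 = 684
30–44: 3116 × 0.955 = 2976
45–59: 1877 × 0.944 = 1772
60+: 8743 × 0.944 + 9671 × 0.523 = 8253 + 5058 = 13311
Net migration: 0–14 + 80 → 1146; 15–29 − 180 → 504; 30–44 + 110 → 3086; 45–59 − 200 → 1572; 60+ + 70 → 13381
Population now: 0–14=1146, 15–29=504, 30–44=3086, 45–59=1572, 60+=13381
Total: 33000 → 19689; change = -13311; percentage change = -40.3%

-40.3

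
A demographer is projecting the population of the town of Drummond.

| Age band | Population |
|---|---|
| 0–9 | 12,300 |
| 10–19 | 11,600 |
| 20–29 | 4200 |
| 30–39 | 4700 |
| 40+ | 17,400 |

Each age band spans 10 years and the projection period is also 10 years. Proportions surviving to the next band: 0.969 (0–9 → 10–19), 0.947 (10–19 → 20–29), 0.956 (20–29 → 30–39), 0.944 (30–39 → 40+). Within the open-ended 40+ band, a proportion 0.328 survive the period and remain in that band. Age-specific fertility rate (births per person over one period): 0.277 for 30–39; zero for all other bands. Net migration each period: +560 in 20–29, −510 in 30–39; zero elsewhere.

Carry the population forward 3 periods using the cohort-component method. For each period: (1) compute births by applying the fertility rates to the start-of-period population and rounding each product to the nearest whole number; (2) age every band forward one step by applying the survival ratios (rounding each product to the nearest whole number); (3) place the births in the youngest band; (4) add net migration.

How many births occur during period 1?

— Period 1 —
Births: 4700 × 0.277 = 1302
10–19: 12300 × 0.969 = 11919
20–29: 11600 × 0.947 = 10985
30–39: 4200 × 0.956 = 4015
40+: 4700 × 0.944 + 17400 × 0.328 = 4437 + 5707 = 10144
Net migration: 20–29 + 560 → 11545; 30–39 − 510 → 3505
Population now: 0–9=1302, 10–19=11919, 20–29=11545, 30–39=3505, 40+=10144

1302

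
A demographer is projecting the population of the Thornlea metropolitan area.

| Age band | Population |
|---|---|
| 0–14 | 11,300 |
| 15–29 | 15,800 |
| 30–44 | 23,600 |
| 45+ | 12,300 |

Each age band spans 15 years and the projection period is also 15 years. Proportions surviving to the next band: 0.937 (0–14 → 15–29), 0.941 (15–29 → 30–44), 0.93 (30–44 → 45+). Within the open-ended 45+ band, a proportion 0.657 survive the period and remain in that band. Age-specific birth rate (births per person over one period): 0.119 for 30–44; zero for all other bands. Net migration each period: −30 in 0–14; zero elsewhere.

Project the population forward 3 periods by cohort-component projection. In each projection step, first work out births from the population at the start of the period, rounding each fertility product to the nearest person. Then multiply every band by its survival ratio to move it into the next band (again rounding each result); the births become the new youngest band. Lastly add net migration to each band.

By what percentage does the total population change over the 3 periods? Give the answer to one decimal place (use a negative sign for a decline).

Let band 1 be 0–14 through band 4 = 45+.
Period 1.
Births: 23600 × 0.119 = 2808
Band 2: 11300 × 0.937 = 10588
Band 3: 15800 × 0.941 = 14868
Band 4: 23600 × 0.93 + 12300 × 0.657 = 21948 + 8081 = 30029
Net migration: Band 1 − 30 → 2778
End of period: [2778, 10588, 14868, 30029]
Period 2.
Births: 14868 × 0.119 = 1769
Band 2: 2778 × 0.937 = 2603
Band 3: 10588 × 0.941 = 9963
Band 4: 14868 × 0.93 + 30029 × 0.657 = 13827 + 19729 = 33556
Net migration: Band 1 − 30 → 1739
End of period: [1739, 2603, 9963, 33556]
Period 3.
Births: 9963 × 0.119 = 1186
Band 2: 1739 × 0.937 = 1629
Band 3: 2603 × 0.941 = 2449
Band 4: 9963 × 0.93 + 33556 × 0.657 = 9266 + 22046 = 31312
Net migration: Band 1 − 30 → 1156
End of period: [1156, 1629, 2449, 31312]
Total: 63000 → 36546; change = -26454; percentage change = -42.0%

-42.0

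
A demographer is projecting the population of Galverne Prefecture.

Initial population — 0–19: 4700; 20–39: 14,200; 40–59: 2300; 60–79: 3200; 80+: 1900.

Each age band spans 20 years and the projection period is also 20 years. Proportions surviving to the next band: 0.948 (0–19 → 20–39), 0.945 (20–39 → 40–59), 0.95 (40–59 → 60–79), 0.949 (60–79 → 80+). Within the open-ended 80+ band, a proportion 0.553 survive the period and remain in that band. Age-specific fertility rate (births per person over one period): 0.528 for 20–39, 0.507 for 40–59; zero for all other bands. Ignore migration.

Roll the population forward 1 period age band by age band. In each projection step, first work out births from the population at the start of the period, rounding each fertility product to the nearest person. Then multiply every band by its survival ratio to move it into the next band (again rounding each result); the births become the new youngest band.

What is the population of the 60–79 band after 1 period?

2185

[period 1]
Births: 14200 * 0.528 = 7498  |  2300 * 0.507 = 1166 — total 8664
20–39: 4700 * 0.948 = 4456
40–59: 14200 * 0.945 = 13419
60–79: 2300 * 0.95 = 2185
80+: 3200 * 0.949 + 1900 * 0.553 = 3037 + 1051 = 4088
Population now: 0–19=8664, 20–39=4456, 40–59=13419, 60–79=2185, 80+=4088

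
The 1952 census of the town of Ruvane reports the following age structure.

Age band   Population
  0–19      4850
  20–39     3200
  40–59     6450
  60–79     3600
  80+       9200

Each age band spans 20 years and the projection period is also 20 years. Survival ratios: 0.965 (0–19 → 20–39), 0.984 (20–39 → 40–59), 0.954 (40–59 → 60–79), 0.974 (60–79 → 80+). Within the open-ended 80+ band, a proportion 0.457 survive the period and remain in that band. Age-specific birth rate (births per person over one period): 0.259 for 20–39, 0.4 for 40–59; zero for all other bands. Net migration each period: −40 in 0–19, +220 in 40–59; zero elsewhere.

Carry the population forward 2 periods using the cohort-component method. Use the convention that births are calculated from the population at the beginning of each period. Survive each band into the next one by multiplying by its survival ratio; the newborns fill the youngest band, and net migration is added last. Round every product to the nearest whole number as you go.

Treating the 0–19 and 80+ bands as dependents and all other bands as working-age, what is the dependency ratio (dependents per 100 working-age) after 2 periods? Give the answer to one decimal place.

Let band 1 be 0–19 through band 5 = 80+.
[period 1]
Births: 3200 × 0.259 = 829  |  6450 × 0.4 = 2580 — total 3409
Band 2: 4850 × 0.965 = 4680
Band 3: 3200 × 0.984 = 3149
Band 4: 6450 × 0.954 = 6153
Band 5: 3600 × 0.974 + 9200 × 0.457 = 3506 + 4204 = 7710
Net migration: Band 1 − 40 → 3369; Band 3 + 220 → 3369
Population now: 0–19=3369, 20–39=4680, 40–59=3369, 60–79=6153, 80+=7710
[period 2]
Births: 4680 × 0.259 = 1212  |  3369 × 0.4 = 1348 — total 2560
Band 2: 3369 × 0.965 = 3251
Band 3: 4680 × 0.984 = 4605
Band 4: 3369 × 0.954 = 3214
Band 5: 6153 × 0.974 + 7710 × 0.457 = 5993 + 3523 = 9516
Net migration: Band 1 − 40 → 2520; Band 3 + 220 → 4825
Population now: 0–19=2520, 20–39=3251, 40–59=4825, 60–79=3214, 80+=9516
Dependents (band 0–19 + band 80+) = 2520 + 9516 = 12036; working-age = 11290; ratio = 12036/11290 × 100 = 106.6

106.6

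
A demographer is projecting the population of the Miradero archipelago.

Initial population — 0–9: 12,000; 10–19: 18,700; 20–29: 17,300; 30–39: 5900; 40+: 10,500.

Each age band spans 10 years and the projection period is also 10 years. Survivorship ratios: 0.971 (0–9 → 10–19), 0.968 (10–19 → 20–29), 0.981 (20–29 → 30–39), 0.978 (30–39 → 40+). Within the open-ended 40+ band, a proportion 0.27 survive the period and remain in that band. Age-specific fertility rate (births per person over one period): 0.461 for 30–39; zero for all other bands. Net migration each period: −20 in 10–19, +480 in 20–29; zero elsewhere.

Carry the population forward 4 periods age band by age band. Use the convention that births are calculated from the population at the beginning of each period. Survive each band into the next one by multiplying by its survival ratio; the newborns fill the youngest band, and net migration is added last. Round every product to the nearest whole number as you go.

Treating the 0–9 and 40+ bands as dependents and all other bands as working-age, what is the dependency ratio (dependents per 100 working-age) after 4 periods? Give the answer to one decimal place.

(Groups numbered youngest = 1 to oldest = 5.)
Period 1.
Births: 5900 × 0.461 = 2720
Group 2: 12000 × 0.971 = 11652
Group 3: 18700 × 0.968 = 18102
Group 4: 17300 × 0.981 = 16971
Group 5: 5900 × 0.978 + 10500 × 0.27 = 5770 + 2835 = 8605
Net migration: Group 2 − 20 → 11632; Group 3 + 480 → 18582
Giving 2720 / 11632 / 18582 / 16971 / 8605.
Period 2.
Births: 16971 × 0.461 = 7824
Group 2: 2720 × 0.971 = 2641
Group 3: 11632 × 0.968 = 11260
Group 4: 18582 × 0.981 = 18229
Group 5: 16971 × 0.978 + 8605 × 0.27 = 16598 + 2323 = 18921
Net migration: Group 2 − 20 → 2621; Group 3 + 480 → 11740
Giving 7824 / 2621 / 11740 / 18229 / 18921.
Period 3.
Births: 18229 × 0.461 = 8404
Group 2: 7824 × 0.971 = 7597
Group 3: 2621 × 0.968 = 2537
Group 4: 11740 × 0.981 = 11517
Group 5: 18229 × 0.978 + 18921 × 0.27 = 17828 + 5109 = 22937
Net migration: Group 2 − 20 → 7577; Group 3 + 480 → 3017
Giving 8404 / 7577 / 3017 / 11517 / 22937.
Period 4.
Births: 11517 × 0.461 = 5309
Group 2: 8404 × 0.971 = 8160
Group 3: 7577 × 0.968 = 7335
Group 4: 3017 × 0.981 = 2960
Group 5: 11517 × 0.978 + 22937 × 0.27 = 11264 + 6193 = 17457
Net migration: Group 2 − 20 → 8140; Group 3 + 480 → 7815
Giving 5309 / 8140 / 7815 / 2960 / 17457.
Dependents (band 0–9 + band 40+) = 5309 + 17457 = 22766; working-age = 18915; ratio = 22766/18915 × 100 = 120.4

120.4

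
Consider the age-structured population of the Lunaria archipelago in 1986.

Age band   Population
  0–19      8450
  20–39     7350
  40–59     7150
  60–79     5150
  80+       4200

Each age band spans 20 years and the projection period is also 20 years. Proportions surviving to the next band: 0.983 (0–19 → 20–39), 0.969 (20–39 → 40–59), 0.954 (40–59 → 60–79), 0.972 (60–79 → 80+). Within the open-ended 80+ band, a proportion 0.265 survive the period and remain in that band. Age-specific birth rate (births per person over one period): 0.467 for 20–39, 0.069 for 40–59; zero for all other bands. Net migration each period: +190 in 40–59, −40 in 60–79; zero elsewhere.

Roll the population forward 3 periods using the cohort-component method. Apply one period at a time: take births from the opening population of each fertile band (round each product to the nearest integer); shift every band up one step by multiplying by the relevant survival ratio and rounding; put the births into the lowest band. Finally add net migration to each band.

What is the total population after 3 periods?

Call the bands 1 to 5, youngest first.
After projecting period 1:
Births: 7350 × 0.467 = 3432  |  7150 × 0.069 = 493 → 3925
Band 2: 8450 × 0.983 = 8306
Band 3: 7350 × 0.969 = 7122
Band 4: 7150 × 0.954 = 6821
Band 5: 5150 × 0.972 + 4200 × 0.265 = 5006 + 1113 = 6119
Net migration: Band 3 + 190 → 7312; Band 4 − 40 → 6781
→ [3925, 8306, 7312, 6781, 6119]
After projecting period 2:
Births: 8306 × 0.467 = 3879  |  7312 × 0.069 = 505 → 4384
Band 2: 3925 × 0.983 = 3858
Band 3: 8306 × 0.969 = 8049
Band 4: 7312 × 0.954 = 6976
Band 5: 6781 × 0.972 + 6119 × 0.265 = 6591 + 1622 = 8213
Net migration: Band 3 + 190 → 8239; Band 4 − 40 → 6936
→ [4384, 3858, 8239, 6936, 8213]
After projecting period 3:
Births: 3858 × 0.467 = 1802  |  8239 × 0.069 = 568 → 2370
Band 2: 4384 × 0.983 = 4309
Band 3: 3858 × 0.969 = 3738
Band 4: 8239 × 0.954 = 7860
Band 5: 6936 × 0.972 + 8213 × 0.265 = 6742 + 2176 = 8918
Net migration: Band 3 + 190 → 3928; Band 4 − 40 → 7820
→ [2370, 4309, 3928, 7820, 8918]
Total after period 3: 2370 + 4309 + 3928 + 7820 + 8918 = 27345

27345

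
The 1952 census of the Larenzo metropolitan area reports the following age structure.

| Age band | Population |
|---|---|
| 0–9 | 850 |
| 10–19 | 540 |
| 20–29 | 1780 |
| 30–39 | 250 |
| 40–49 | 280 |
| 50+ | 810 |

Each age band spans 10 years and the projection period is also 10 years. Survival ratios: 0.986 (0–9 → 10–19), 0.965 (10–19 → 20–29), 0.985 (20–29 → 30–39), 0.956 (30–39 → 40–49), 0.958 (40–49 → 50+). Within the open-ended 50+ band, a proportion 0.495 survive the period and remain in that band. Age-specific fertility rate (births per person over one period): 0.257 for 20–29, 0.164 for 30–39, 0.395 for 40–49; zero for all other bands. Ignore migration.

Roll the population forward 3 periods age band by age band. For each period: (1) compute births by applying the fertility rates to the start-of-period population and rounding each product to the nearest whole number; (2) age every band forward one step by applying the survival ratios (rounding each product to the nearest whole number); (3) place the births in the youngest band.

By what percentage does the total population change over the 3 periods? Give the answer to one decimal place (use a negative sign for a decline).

Period 1.
Births: 1780 × 0.257 = 457, 250 × 0.164 = 41, 280 × 0.395 = 111 → 609
10–19: 850 × 0.986 = 838
20–29: 540 × 0.965 = 521
30–39: 1780 × 0.985 = 1753
40–49: 250 × 0.956 = 239
50+: 280 × 0.958 + 810 × 0.495 = 268 + 401 = 669
Population now: 0–9=609, 10–19=838, 20–29=521, 30–39=1753, 40–49=239, 50+=669
Period 2.
Births: 521 × 0.257 = 134, 1753 × 0.164 = 287, 239 × 0.395 = 94 → 515
10–19: 609 × 0.986 = 600
20–29: 838 × 0.965 = 809
30–39: 521 × 0.985 = 513
40–49: 1753 × 0.956 = 1676
50+: 239 × 0.958 + 669 × 0.495 = 229 + 331 = 560
Population now: 0–9=515, 10–19=600, 20–29=809, 30–39=513, 40–49=1676, 50+=560
Period 3.
Births: 809 × 0.257 = 208, 513 × 0.164 = 84, 1676 × 0.395 = 662 → 954
10–19: 515 × 0.986 = 508
20–29: 600 × 0.965 = 579
30–39: 809 × 0.985 = 797
40–49: 513 × 0.956 = 490
50+: 1676 × 0.958 + 560 × 0.495 = 1606 + 277 = 1883
Population now: 0–9=954, 10–19=508, 20–29=579, 30–39=797, 40–49=490, 50+=1883
Total: 4510 → 5211; change = 701; percentage change = 15.5%

15.5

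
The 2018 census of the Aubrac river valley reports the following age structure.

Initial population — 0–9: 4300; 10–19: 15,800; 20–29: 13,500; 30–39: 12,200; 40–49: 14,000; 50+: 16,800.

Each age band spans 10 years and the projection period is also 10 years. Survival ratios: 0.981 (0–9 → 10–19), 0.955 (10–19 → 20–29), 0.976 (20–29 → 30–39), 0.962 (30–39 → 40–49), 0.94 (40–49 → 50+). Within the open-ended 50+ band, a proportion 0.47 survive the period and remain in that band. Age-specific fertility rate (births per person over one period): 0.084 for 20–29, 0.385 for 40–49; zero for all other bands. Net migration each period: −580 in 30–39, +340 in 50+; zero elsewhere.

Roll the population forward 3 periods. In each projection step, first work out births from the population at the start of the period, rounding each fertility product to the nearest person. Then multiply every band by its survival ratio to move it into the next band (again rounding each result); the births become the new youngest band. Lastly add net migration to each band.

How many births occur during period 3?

5003

Period 1:
Births: 13500 * 0.084 = 1134, 14000 * 0.385 = 5390 → 6524
10–19: 4300 * 0.981 = 4218
20–29: 15800 * 0.955 = 15089
30–39: 13500 * 0.976 = 13176
40–49: 12200 * 0.962 = 11736
50+: 14000 * 0.94 + 16800 * 0.47 = 13160 + 7896 = 21056
Net migration: 30–39 − 580 → 12596; 50+ + 340 → 21396
Population now: 0–9=6524, 10–19=4218, 20–29=15089, 30–39=12596, 40–49=11736, 50+=21396
Period 2:
Births: 15089 * 0.084 = 1267, 11736 * 0.385 = 4518 → 5785
10–19: 6524 * 0.981 = 6400
20–29: 4218 * 0.955 = 4028
30–39: 15089 * 0.976 = 14727
40–49: 12596 * 0.962 = 12117
50+: 11736 * 0.94 + 21396 * 0.47 = 11032 + 10056 = 21088
Net migration: 30–39 − 580 → 14147; 50+ + 340 → 21428
Population now: 0–9=5785, 10–19=6400, 20–29=4028, 30–39=14147, 40–49=12117, 50+=21428
Period 3:
Births: 4028 * 0.084 = 338, 12117 * 0.385 = 4665 → 5003
10–19: 5785 * 0.981 = 5675
20–29: 6400 * 0.955 = 6112
30–39: 4028 * 0.976 = 3931
40–49: 14147 * 0.962 = 13609
50+: 12117 * 0.94 + 21428 * 0.47 = 11390 + 10071 = 21461
Net migration: 30–39 − 580 → 3351; 50+ + 340 → 21801
Population now: 0–9=5003, 10–19=5675, 20–29=6112, 30–39=3351, 40–49=13609, 50+=21801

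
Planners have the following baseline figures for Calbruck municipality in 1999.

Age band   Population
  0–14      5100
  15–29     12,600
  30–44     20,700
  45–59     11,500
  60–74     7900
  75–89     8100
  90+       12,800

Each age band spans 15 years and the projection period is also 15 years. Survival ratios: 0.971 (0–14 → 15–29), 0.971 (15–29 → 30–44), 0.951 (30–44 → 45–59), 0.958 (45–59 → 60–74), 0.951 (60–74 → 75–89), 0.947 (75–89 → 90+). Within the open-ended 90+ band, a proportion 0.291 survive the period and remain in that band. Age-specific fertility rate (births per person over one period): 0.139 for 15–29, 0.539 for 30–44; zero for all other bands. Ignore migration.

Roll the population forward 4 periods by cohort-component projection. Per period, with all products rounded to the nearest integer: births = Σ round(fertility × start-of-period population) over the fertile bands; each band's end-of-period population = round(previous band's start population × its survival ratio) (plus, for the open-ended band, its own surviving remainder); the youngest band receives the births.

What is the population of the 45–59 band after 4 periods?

Period 1.
Births: 12600 × 0.139 = 1751  |  20700 × 0.539 = 11157 — total 12908
15–29: 5100 × 0.971 = 4952
30–44: 12600 × 0.971 = 12235
45–59: 20700 × 0.951 = 19686
60–74: 11500 × 0.958 = 11017
75–89: 7900 × 0.951 = 7513
90+: 8100 × 0.947 + 12800 × 0.291 = 7671 + 3725 = 11396
→ [12908, 4952, 12235, 19686, 11017, 7513, 11396]
Period 2.
Births: 4952 × 0.139 = 688  |  12235 × 0.539 = 6595 — total 7283
15–29: 12908 × 0.971 = 12534
30–44: 4952 × 0.971 = 4808
45–59: 12235 × 0.951 = 11635
60–74: 19686 × 0.958 = 18859
75–89: 11017 × 0.951 = 10477
90+: 7513 × 0.947 + 11396 × 0.291 = 7115 + 3316 = 10431
→ [7283, 12534, 4808, 11635, 18859, 10477, 10431]
Period 3.
Births: 12534 × 0.139 = 1742  |  4808 × 0.539 = 2592 — total 4334
15–29: 7283 × 0.971 = 7072
30–44: 12534 × 0.971 = 12171
45–59: 4808 × 0.951 = 4572
60–74: 11635 × 0.958 = 11146
75–89: 18859 × 0.951 = 17935
90+: 10477 × 0.947 + 10431 × 0.291 = 9922 + 3035 = 12957
→ [4334, 7072, 12171, 4572, 11146, 17935, 12957]
Period 4.
Births: 7072 × 0.139 = 983  |  12171 × 0.539 = 6560 — total 7543
15–29: 4334 × 0.971 = 4208
30–44: 7072 × 0.971 = 6867
45–59: 12171 × 0.951 = 11575
60–74: 4572 × 0.958 = 4380
75–89: 11146 × 0.951 = 10600
90+: 17935 × 0.947 + 12957 × 0.291 = 16984 + 3770 = 20754
→ [7543, 4208, 6867, 11575, 4380, 10600, 20754]

11575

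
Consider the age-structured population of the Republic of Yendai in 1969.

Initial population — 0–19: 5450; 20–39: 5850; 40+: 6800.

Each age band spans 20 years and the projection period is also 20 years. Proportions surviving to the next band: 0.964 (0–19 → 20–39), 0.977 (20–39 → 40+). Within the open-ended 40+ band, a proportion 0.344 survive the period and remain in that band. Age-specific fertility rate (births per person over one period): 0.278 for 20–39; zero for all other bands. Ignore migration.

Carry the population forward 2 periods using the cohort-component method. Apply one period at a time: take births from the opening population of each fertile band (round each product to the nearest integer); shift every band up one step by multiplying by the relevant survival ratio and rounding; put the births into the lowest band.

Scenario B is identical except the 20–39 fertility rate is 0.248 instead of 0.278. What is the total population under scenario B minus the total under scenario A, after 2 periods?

-326

Period 1:
Births: 5850 * 0.278 = 1626
20–39: 5450 * 0.964 = 5254
40+: 5850 * 0.977 + 6800 * 0.344 = 5715 + 2339 = 8054
End of period: [1626, 5254, 8054]
Period 2:
Births: 5254 * 0.278 = 1461
20–39: 1626 * 0.964 = 1567
40+: 5254 * 0.977 + 8054 * 0.344 = 5133 + 2771 = 7904
End of period: [1461, 1567, 7904]
Scenario A total after 2 periods: 10932
Scenario B projection —
Period 1:
Births: 5850 * 0.248 = 1451
20–39: 5450 * 0.964 = 5254
40+: 5850 * 0.977 + 6800 * 0.344 = 5715 + 2339 = 8054
End of period: [1451, 5254, 8054]
Period 2:
Births: 5254 * 0.248 = 1303
20–39: 1451 * 0.964 = 1399
40+: 5254 * 0.977 + 8054 * 0.344 = 5133 + 2771 = 7904
End of period: [1303, 1399, 7904]
Scenario B total after 2 periods: 10606
Difference B − A = 10606 − 10932 = -326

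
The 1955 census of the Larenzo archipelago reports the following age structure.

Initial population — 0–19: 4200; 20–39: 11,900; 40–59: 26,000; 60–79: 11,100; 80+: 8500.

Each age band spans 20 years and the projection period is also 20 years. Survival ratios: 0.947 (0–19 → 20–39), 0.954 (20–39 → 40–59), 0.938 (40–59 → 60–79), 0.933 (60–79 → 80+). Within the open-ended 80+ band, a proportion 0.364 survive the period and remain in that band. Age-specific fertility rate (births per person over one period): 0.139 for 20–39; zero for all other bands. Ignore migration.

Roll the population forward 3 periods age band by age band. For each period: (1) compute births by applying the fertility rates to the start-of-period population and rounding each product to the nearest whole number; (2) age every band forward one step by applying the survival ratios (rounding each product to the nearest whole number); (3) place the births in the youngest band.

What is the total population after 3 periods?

[period 1]
Births: 11900 * 0.139 = 1654
20–39: 4200 * 0.947 = 3977
40–59: 11900 * 0.954 = 11353
60–79: 26000 * 0.938 = 24388
80+: 11100 * 0.933 + 8500 * 0.364 = 10356 + 3094 = 13450
→ [1654, 3977, 11353, 24388, 13450]
[period 2]
Births: 3977 * 0.139 = 553
20–39: 1654 * 0.947 = 1566
40–59: 3977 * 0.954 = 3794
60–79: 11353 * 0.938 = 10649
80+: 24388 * 0.933 + 13450 * 0.364 = 22754 + 4896 = 27650
→ [553, 1566, 3794, 10649, 27650]
[period 3]
Births: 1566 * 0.139 = 218
20–39: 553 * 0.947 = 524
40–59: 1566 * 0.954 = 1494
60–79: 3794 * 0.938 = 3559
80+: 10649 * 0.933 + 27650 * 0.364 = 9936 + 10065 = 20001
→ [218, 524, 1494, 3559, 20001]
Total after period 3: 218 + 524 + 1494 + 3559 + 20001 = 25796

25796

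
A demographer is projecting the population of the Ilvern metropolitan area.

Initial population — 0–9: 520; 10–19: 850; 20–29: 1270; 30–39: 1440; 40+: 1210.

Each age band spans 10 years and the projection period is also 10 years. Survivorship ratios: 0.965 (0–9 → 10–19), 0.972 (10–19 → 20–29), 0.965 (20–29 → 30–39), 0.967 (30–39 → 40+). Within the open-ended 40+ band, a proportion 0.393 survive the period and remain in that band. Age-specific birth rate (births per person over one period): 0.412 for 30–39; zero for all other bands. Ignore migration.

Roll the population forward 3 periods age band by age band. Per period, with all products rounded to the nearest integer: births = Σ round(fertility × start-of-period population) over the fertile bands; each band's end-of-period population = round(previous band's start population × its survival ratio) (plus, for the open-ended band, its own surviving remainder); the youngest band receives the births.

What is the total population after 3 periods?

(Groups numbered youngest = 1 to oldest = 5.)
[period 1]
Births: 1440 × 0.412 = 593
Group 2: 520 × 0.965 = 502
Group 3: 850 × 0.972 = 826
Group 4: 1270 × 0.965 = 1226
Group 5: 1440 × 0.967 + 1210 × 0.393 = 1392 + 476 = 1868
Giving 593 / 502 / 826 / 1226 / 1868.
[period 2]
Births: 1226 × 0.412 = 505
Group 2: 593 × 0.965 = 572
Group 3: 502 × 0.972 = 488
Group 4: 826 × 0.965 = 797
Group 5: 1226 × 0.967 + 1868 × 0.393 = 1186 + 734 = 1920
Giving 505 / 572 / 488 / 797 / 1920.
[period 3]
Births: 797 × 0.412 = 328
Group 2: 505 × 0.965 = 487
Group 3: 572 × 0.972 = 556
Group 4: 488 × 0.965 = 471
Group 5: 797 × 0.967 + 1920 × 0.393 = 771 + 755 = 1526
Giving 328 / 487 / 556 / 471 / 1526.
Total after period 3: 328 + 487 + 556 + 471 + 1526 = 3368

3368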